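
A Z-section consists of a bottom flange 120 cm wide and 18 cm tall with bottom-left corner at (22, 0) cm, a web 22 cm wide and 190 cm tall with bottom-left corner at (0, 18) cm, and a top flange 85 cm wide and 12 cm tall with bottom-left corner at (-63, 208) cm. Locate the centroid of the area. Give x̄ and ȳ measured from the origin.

x̄ = 27.47 cm, ȳ = 96.48 cm

bottom flange: A = 120 × 18 = 2160.00, centroid at (82.00, 9.00).
web: A = 22 × 190 = 4180.00, centroid at (11.00, 113.00).
top flange: A = 85 × 12 = 1020.00, centroid at (-20.50, 214.00).
ΣA = 7360.00 cm²
ΣAx̄ = (2160.00)(82.00) + (4180.00)(11.00) + (1020.00)(-20.50) = 202190.00 cm³
ΣAȳ = (2160.00)(9.00) + (4180.00)(113.00) + (1020.00)(214.00) = 710060.00 cm³
x̄ = 202190.00 / 7360.00 = 27.47 cm
ȳ = 710060.00 / 7360.00 = 96.48 cm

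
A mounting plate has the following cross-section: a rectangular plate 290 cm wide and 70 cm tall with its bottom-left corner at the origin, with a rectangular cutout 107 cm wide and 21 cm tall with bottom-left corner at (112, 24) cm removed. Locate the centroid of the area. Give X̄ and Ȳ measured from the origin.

X̄ = 142.45 cm, Ȳ = 35.06 cm

plate: A = 290 × 70 = 20300.00, centroid at (145.00, 35.00).
hole: A = −(107 × 21) = -2247.00, centroid at (165.50, 34.50).
ΣA = 18053.00 cm², ΣAX̄ = 2571621.50 cm³, ΣAȲ = 632978.50 cm³.
X̄ = 2571621.50/18053.00 = 142.45 cm; Ȳ = 632978.50/18053.00 = 35.06 cm.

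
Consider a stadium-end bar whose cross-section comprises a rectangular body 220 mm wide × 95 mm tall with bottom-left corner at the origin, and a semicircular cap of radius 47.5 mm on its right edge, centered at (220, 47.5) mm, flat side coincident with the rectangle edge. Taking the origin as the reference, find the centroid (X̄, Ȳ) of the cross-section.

rectangular body: A = 220 × 95 = 20900.00, centroid at (110.00, 47.50).
semicircular end: A = ½π·47.5² = 3544.11, centroid at (240.16, 47.50).
ΣA = 24444.11 mm², ΣAX̄ = 3150151.94 mm³, ΣAȲ = 1161095.19 mm³.
X̄ = 3150151.94/24444.11 = 128.87 mm; Ȳ = 1161095.19/24444.11 = 47.50 mm.

X̄ = 128.87 mm, Ȳ = 47.50 mm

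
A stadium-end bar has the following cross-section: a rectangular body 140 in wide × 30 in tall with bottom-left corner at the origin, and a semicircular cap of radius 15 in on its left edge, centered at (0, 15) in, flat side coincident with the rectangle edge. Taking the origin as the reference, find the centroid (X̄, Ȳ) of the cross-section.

rectangular body: A = 140 × 30 = 4200.00, centroid at (70.00, 15.00).
semicircular end: A = ½π·15² = 353.43, centroid at (-6.37, 15.00).
ΣA = 4553.43 in²
ΣAX̄ = (4200.00)(70.00) + (353.43)(-6.37) = 291750.00 in³
ΣAȲ = (4200.00)(15.00) + (353.43)(15.00) = 68301.44 in³
X̄ = 291750.00 / 4553.43 = 64.07 in
Ȳ = 68301.44 / 4553.43 = 15.00 in

X̄ = 64.07 in, Ȳ = 15.00 in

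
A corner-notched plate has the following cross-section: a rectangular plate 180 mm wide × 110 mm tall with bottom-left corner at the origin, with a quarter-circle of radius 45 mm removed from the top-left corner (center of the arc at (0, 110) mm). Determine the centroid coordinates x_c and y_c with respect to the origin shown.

Part | A | x̄ᵢ | ȳᵢ | A·x̄ᵢ | A·ȳᵢ
plate | 19800.00 | 90.00 | 55.00 | 1782000.00 | 1089000.00
removed quarter-circle | -1590.43 | 19.10 | 90.90 | -30375.00 | -144572.44
Σ | 18209.57 |  |  | 1751625.00 | 944427.56
x_c = 1751625.00 / 18209.57 = 96.19 mm
y_c = 944427.56 / 18209.57 = 51.86 mm

x_c = 96.19 mm, y_c = 51.86 mm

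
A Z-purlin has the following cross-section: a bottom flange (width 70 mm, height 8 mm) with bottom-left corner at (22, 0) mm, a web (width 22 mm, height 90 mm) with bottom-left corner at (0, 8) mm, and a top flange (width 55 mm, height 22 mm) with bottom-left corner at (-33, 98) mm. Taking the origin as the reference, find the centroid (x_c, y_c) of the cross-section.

Part | A | x̄ᵢ | ȳᵢ | A·x̄ᵢ | A·ȳᵢ
bottom flange | 560.00 | 57.00 | 4.00 | 31920.00 | 2240.00
web | 1980.00 | 11.00 | 53.00 | 21780.00 | 104940.00
top flange | 1210.00 | -5.50 | 109.00 | -6655.00 | 131890.00
Σ | 3750.00 |  |  | 47045.00 | 239070.00
x_c = 47045.00 / 3750.00 = 12.55 mm
y_c = 239070.00 / 3750.00 = 63.75 mm

x_c = 12.55 mm, y_c = 63.75 mm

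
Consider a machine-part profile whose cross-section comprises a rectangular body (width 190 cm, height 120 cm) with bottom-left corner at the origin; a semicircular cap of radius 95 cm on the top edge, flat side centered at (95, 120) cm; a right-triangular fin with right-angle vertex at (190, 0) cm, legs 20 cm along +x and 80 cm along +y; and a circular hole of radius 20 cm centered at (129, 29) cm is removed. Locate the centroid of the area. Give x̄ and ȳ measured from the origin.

x̄ = 96.06 cm, ȳ = 99.28 cm

Part | A | x̄ᵢ | ȳᵢ | A·x̄ᵢ | A·ȳᵢ
rectangular body | 22800.00 | 95.00 | 60.00 | 2166000.00 | 1368000.00
semicircular top | 14176.44 | 95.00 | 160.32 | 1346761.50 | 2272755.76
triangular fin | 800.00 | 196.67 | 26.67 | 157333.33 | 21333.33
hole | -1256.64 | 129.00 | 29.00 | -162106.18 | -36442.47
Σ | 36519.80 |  |  | 3507988.65 | 3625646.61
x̄ = 3507988.65 / 36519.80 = 96.06 cm
ȳ = 3625646.61 / 36519.80 = 99.28 cm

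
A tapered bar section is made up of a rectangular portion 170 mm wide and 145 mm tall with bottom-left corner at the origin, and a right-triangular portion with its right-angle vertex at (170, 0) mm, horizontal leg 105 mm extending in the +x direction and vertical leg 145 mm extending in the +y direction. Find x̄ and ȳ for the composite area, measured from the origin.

Part | A | x̄ᵢ | ȳᵢ | A·x̄ᵢ | A·ȳᵢ
rectangular portion | 24650.00 | 85.00 | 72.50 | 2095250.00 | 1787125.00
triangular portion | 7612.50 | 205.00 | 48.33 | 1560562.50 | 367937.50
Σ | 32262.50 |  |  | 3655812.50 | 2155062.50
x̄ = 3655812.50 / 32262.50 = 113.31 mm
ȳ = 2155062.50 / 32262.50 = 66.80 mm

x̄ = 113.31 mm, ȳ = 66.80 mm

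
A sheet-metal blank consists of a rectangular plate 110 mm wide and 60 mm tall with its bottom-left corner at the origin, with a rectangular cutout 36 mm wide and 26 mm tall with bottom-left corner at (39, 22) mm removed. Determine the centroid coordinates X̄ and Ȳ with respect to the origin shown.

X̄ = 54.67 mm, Ȳ = 29.17 mm

plate: A = 110 × 60 = 6600.00, centroid at (55.00, 30.00).
hole: A = −(36 × 26) = -936.00, centroid at (57.00, 35.00).
ΣA = 5664.00 mm², ΣAX̄ = 309648.00 mm³, ΣAȲ = 165240.00 mm³.
X̄ = 309648.00/5664.00 = 54.67 mm; Ȳ = 165240.00/5664.00 = 29.17 mm.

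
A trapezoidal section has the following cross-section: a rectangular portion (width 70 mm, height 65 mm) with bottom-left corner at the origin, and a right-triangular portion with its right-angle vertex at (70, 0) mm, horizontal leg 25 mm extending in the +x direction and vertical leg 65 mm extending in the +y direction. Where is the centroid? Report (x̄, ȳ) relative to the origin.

rectangular portion: A = 70 × 65 = 4550.00, centroid at (35.00, 32.50).
triangular portion: A = ½·25·65 = 812.50, centroid at (78.33, 21.67).
ΣA = 5362.50 mm², ΣAx̄ = 222895.83 mm³, ΣAȳ = 165479.17 mm³.
x̄ = 222895.83/5362.50 = 41.57 mm; ȳ = 165479.17/5362.50 = 30.86 mm.

x̄ = 41.57 mm, ȳ = 30.86 mm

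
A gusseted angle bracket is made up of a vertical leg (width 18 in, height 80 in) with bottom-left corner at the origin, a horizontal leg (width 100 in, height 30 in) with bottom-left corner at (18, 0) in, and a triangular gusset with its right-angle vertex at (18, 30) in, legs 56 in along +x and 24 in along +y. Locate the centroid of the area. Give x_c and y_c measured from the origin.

Part | A | x̄ᵢ | ȳᵢ | A·x̄ᵢ | A·ȳᵢ
vertical leg | 1440.00 | 9.00 | 40.00 | 12960.00 | 57600.00
horizontal leg | 3000.00 | 68.00 | 15.00 | 204000.00 | 45000.00
gusset | 672.00 | 36.67 | 38.00 | 24640.00 | 25536.00
Σ | 5112.00 |  |  | 241600.00 | 128136.00
x_c = 241600.00 / 5112.00 = 47.26 in
y_c = 128136.00 / 5112.00 = 25.07 in

x_c = 47.26 in, y_c = 25.07 in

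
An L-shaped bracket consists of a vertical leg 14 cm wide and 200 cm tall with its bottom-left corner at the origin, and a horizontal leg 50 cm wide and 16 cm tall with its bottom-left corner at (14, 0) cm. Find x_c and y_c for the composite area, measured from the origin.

x_c = 14.11 cm, y_c = 79.56 cm

vertical leg: A = 14 × 200 = 2800.00, centroid at (7.00, 100.00).
horizontal leg: A = 50 × 16 = 800.00, centroid at (39.00, 8.00).
ΣA = 3600.00 cm²
ΣAx_c = (2800.00)(7.00) + (800.00)(39.00) = 50800.00 cm³
ΣAy_c = (2800.00)(100.00) + (800.00)(8.00) = 286400.00 cm³
x_c = 50800.00 / 3600.00 = 14.11 cm
y_c = 286400.00 / 3600.00 = 79.56 cm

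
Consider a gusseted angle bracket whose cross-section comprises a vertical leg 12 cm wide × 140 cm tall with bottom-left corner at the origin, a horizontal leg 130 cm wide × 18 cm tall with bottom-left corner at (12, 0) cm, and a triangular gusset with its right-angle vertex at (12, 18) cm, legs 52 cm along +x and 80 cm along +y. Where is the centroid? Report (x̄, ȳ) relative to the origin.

x̄ = 41.19 cm, ȳ = 37.96 cm

Part | A | x̄ᵢ | ȳᵢ | A·x̄ᵢ | A·ȳᵢ
vertical leg | 1680.00 | 6.00 | 70.00 | 10080.00 | 117600.00
horizontal leg | 2340.00 | 77.00 | 9.00 | 180180.00 | 21060.00
gusset | 2080.00 | 29.33 | 44.67 | 61013.33 | 92906.67
Σ | 6100.00 |  |  | 251273.33 | 231566.67
x̄ = 251273.33 / 6100.00 = 41.19 cm
ȳ = 231566.67 / 6100.00 = 37.96 cm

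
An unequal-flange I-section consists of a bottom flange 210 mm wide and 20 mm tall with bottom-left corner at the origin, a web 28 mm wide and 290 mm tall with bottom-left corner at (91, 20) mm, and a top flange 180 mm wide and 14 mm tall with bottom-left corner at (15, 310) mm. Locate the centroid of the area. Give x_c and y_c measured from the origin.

x_c = 105.00 mm, y_c = 146.94 mm

bottom flange: A = 210 × 20 = 4200.00, centroid at (105.00, 10.00).
web: A = 28 × 290 = 8120.00, centroid at (105.00, 165.00).
top flange: A = 180 × 14 = 2520.00, centroid at (105.00, 317.00).
ΣA = 14840.00 mm²
ΣAx_c = (4200.00)(105.00) + (8120.00)(105.00) + (2520.00)(105.00) = 1558200.00 mm³
ΣAy_c = (4200.00)(10.00) + (8120.00)(165.00) + (2520.00)(317.00) = 2180640.00 mm³
x_c = 1558200.00 / 14840.00 = 105.00 mm
y_c = 2180640.00 / 14840.00 = 146.94 mm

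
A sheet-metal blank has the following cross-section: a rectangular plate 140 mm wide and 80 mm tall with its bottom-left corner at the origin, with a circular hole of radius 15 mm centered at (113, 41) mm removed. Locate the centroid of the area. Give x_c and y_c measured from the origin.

x_c = 67.10 mm, y_c = 39.93 mm

plate: A = 140 × 80 = 11200.00, centroid at (70.00, 40.00).
hole: A = −π·15² = -706.86, centroid at (113.00, 41.00).
ΣA = 10493.14 mm², ΣAx_c = 704125.01 mm³, ΣAy_c = 419018.81 mm³.
x_c = 704125.01/10493.14 = 67.10 mm; y_c = 419018.81/10493.14 = 39.93 mm.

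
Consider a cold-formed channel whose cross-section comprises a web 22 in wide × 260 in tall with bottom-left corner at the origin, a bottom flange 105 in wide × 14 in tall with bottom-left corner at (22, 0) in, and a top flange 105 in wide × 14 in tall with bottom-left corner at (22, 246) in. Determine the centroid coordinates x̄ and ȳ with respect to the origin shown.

web: A = 22 × 260 = 5720.00, centroid at (11.00, 130.00).
bottom flange: A = 105 × 14 = 1470.00, centroid at (74.50, 7.00).
top flange: A = 105 × 14 = 1470.00, centroid at (74.50, 253.00).
ΣA = 8660.00 in²
ΣAx̄ = (5720.00)(11.00) + (1470.00)(74.50) + (1470.00)(74.50) = 281950.00 in³
ΣAȳ = (5720.00)(130.00) + (1470.00)(7.00) + (1470.00)(253.00) = 1125800.00 in³
x̄ = 281950.00 / 8660.00 = 32.56 in
ȳ = 1125800.00 / 8660.00 = 130.00 in

x̄ = 32.56 in, ȳ = 130.00 in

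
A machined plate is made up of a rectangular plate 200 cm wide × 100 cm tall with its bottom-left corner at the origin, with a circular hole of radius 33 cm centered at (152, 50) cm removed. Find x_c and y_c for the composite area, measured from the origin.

plate: A = 200 × 100 = 20000.00, centroid at (100.00, 50.00).
hole: A = −π·33² = -3421.19, centroid at (152.00, 50.00).
ΣA = 16578.81 cm², ΣAx_c = 1479978.45 cm³, ΣAy_c = 828940.28 cm³.
x_c = 1479978.45/16578.81 = 89.27 cm; y_c = 828940.28/16578.81 = 50.00 cm.

x_c = 89.27 cm, y_c = 50.00 cm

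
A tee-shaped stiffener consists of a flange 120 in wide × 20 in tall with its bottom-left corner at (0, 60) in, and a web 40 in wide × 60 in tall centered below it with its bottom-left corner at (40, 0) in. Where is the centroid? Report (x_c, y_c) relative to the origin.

x_c = 60.00 in, y_c = 50.00 in

Part | A | x̄ᵢ | ȳᵢ | A·x̄ᵢ | A·ȳᵢ
web | 2400.00 | 60.00 | 30.00 | 144000.00 | 72000.00
flange | 2400.00 | 60.00 | 70.00 | 144000.00 | 168000.00
Σ | 4800.00 |  |  | 288000.00 | 240000.00
x_c = 288000.00 / 4800.00 = 60.00 in
y_c = 240000.00 / 4800.00 = 50.00 in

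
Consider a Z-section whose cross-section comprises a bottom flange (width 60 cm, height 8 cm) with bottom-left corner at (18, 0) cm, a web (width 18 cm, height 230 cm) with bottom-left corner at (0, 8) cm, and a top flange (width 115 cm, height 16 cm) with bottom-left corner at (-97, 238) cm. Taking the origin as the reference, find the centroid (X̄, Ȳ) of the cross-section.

Part | A | x̄ᵢ | ȳᵢ | A·x̄ᵢ | A·ȳᵢ
bottom flange | 480.00 | 48.00 | 4.00 | 23040.00 | 1920.00
web | 4140.00 | 9.00 | 123.00 | 37260.00 | 509220.00
top flange | 1840.00 | -39.50 | 246.00 | -72680.00 | 452640.00
Σ | 6460.00 |  |  | -12380.00 | 963780.00
X̄ = -12380.00 / 6460.00 = -1.92 cm
Ȳ = 963780.00 / 6460.00 = 149.19 cm

X̄ = -1.92 cm, Ȳ = 149.19 cm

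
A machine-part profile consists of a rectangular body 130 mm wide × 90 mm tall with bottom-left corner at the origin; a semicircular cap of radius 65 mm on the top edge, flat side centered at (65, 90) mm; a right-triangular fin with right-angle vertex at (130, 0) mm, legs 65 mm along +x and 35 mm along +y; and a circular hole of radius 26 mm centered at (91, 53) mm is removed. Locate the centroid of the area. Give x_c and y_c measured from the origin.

x_c = 67.50 mm, y_c = 69.60 mm

Part | A | x̄ᵢ | ȳᵢ | A·x̄ᵢ | A·ȳᵢ
rectangular body | 11700.00 | 65.00 | 45.00 | 760500.00 | 526500.00
semicircular top | 6636.61 | 65.00 | 117.59 | 431379.94 | 780378.64
triangular fin | 1137.50 | 151.67 | 11.67 | 172520.83 | 13270.83
hole | -2123.72 | 91.00 | 53.00 | -193258.21 | -112556.98
Σ | 17350.40 |  |  | 1171142.56 | 1207592.49
x_c = 1171142.56 / 17350.40 = 67.50 mm
y_c = 1207592.49 / 17350.40 = 69.60 mm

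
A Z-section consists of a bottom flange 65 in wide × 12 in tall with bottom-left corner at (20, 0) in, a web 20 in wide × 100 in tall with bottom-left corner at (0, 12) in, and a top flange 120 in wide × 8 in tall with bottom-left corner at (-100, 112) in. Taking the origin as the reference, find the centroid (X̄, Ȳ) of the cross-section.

Part | A | x̄ᵢ | ȳᵢ | A·x̄ᵢ | A·ȳᵢ
bottom flange | 780.00 | 52.50 | 6.00 | 40950.00 | 4680.00
web | 2000.00 | 10.00 | 62.00 | 20000.00 | 124000.00
top flange | 960.00 | -40.00 | 116.00 | -38400.00 | 111360.00
Σ | 3740.00 |  |  | 22550.00 | 240040.00
X̄ = 22550.00 / 3740.00 = 6.03 in
Ȳ = 240040.00 / 3740.00 = 64.18 in

X̄ = 6.03 in, Ȳ = 64.18 in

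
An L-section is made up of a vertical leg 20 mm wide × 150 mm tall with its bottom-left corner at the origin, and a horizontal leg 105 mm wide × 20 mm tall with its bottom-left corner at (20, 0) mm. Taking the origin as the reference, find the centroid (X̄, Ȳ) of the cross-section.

Part | A | x̄ᵢ | ȳᵢ | A·x̄ᵢ | A·ȳᵢ
vertical leg | 3000.00 | 10.00 | 75.00 | 30000.00 | 225000.00
horizontal leg | 2100.00 | 72.50 | 10.00 | 152250.00 | 21000.00
Σ | 5100.00 |  |  | 182250.00 | 246000.00
X̄ = 182250.00 / 5100.00 = 35.74 mm
Ȳ = 246000.00 / 5100.00 = 48.24 mm

X̄ = 35.74 mm, Ȳ = 48.24 mm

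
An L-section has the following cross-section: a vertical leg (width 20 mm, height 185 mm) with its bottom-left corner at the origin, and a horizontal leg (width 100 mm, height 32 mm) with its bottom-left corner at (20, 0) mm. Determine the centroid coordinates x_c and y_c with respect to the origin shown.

vertical leg: A = 20 × 185 = 3700.00, centroid at (10.00, 92.50).
horizontal leg: A = 100 × 32 = 3200.00, centroid at (70.00, 16.00).
ΣA = 6900.00 mm²
ΣAx_c = (3700.00)(10.00) + (3200.00)(70.00) = 261000.00 mm³
ΣAy_c = (3700.00)(92.50) + (3200.00)(16.00) = 393450.00 mm³
x_c = 261000.00 / 6900.00 = 37.83 mm
y_c = 393450.00 / 6900.00 = 57.02 mm

x_c = 37.83 mm, y_c = 57.02 mm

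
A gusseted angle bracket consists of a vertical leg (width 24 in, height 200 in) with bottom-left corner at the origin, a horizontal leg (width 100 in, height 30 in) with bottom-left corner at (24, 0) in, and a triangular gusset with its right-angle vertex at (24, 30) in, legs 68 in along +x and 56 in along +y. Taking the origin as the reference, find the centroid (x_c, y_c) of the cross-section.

Part | A | x̄ᵢ | ȳᵢ | A·x̄ᵢ | A·ȳᵢ
vertical leg | 4800.00 | 12.00 | 100.00 | 57600.00 | 480000.00
horizontal leg | 3000.00 | 74.00 | 15.00 | 222000.00 | 45000.00
gusset | 1904.00 | 46.67 | 48.67 | 88853.33 | 92661.33
Σ | 9704.00 |  |  | 368453.33 | 617661.33
x_c = 368453.33 / 9704.00 = 37.97 in
y_c = 617661.33 / 9704.00 = 63.65 in

x_c = 37.97 in, y_c = 63.65 in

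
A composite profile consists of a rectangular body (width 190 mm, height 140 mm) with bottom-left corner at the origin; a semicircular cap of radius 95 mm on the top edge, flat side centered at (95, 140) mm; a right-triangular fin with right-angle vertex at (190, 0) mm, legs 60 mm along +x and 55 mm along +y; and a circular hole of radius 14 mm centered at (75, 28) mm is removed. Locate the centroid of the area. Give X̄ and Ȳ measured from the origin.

X̄ = 99.83 mm, Ȳ = 105.98 mm

Part | A | x̄ᵢ | ȳᵢ | A·x̄ᵢ | A·ȳᵢ
rectangular body | 26600.00 | 95.00 | 70.00 | 2527000.00 | 1862000.00
semicircular top | 14176.44 | 95.00 | 180.32 | 1346761.50 | 2556284.49
triangular fin | 1650.00 | 210.00 | 18.33 | 346500.00 | 30250.00
hole | -615.75 | 75.00 | 28.00 | -46181.41 | -17241.06
Σ | 41810.68 |  |  | 4174080.09 | 4431293.43
X̄ = 4174080.09 / 41810.68 = 99.83 mm
Ȳ = 4431293.43 / 41810.68 = 105.98 mm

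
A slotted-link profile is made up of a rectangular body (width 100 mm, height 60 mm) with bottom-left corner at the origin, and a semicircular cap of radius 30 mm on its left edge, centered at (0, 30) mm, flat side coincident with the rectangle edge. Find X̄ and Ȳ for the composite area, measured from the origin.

X̄ = 38.04 mm, Ȳ = 30.00 mm

rectangular body: A = 100 × 60 = 6000.00, centroid at (50.00, 30.00).
semicircular end: A = ½π·30² = 1413.72, centroid at (-12.73, 30.00).
ΣA = 7413.72 mm², ΣAX̄ = 282000.00 mm³, ΣAȲ = 222411.50 mm³.
X̄ = 282000.00/7413.72 = 38.04 mm; Ȳ = 222411.50/7413.72 = 30.00 mm.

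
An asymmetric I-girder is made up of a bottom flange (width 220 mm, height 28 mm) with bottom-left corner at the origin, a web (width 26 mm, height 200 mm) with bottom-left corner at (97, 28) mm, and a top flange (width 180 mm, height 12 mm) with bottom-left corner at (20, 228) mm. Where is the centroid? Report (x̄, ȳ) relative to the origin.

bottom flange: A = 220 × 28 = 6160.00, centroid at (110.00, 14.00).
web: A = 26 × 200 = 5200.00, centroid at (110.00, 128.00).
top flange: A = 180 × 12 = 2160.00, centroid at (110.00, 234.00).
ΣA = 13520.00 mm², ΣAx̄ = 1487200.00 mm³, ΣAȳ = 1257280.00 mm³.
x̄ = 1487200.00/13520.00 = 110.00 mm; ȳ = 1257280.00/13520.00 = 92.99 mm.

x̄ = 110.00 mm, ȳ = 92.99 mm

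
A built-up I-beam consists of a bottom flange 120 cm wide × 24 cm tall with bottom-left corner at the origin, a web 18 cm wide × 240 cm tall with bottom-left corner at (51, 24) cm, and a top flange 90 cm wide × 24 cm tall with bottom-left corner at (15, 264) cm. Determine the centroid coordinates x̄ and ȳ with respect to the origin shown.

bottom flange: A = 120 × 24 = 2880.00, centroid at (60.00, 12.00).
web: A = 18 × 240 = 4320.00, centroid at (60.00, 144.00).
top flange: A = 90 × 24 = 2160.00, centroid at (60.00, 276.00).
ΣA = 9360.00 cm², ΣAx̄ = 561600.00 cm³, ΣAȳ = 1252800.00 cm³.
x̄ = 561600.00/9360.00 = 60.00 cm; ȳ = 1252800.00/9360.00 = 133.85 cm.

x̄ = 60.00 cm, ȳ = 133.85 cm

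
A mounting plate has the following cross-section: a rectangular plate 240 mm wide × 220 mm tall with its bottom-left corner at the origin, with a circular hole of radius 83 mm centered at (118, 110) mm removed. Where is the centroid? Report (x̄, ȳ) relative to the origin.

x̄ = 121.39 mm, ȳ = 110.00 mm

plate: A = 240 × 220 = 52800.00, centroid at (120.00, 110.00).
hole: A = −π·83² = -21642.43, centroid at (118.00, 110.00).
ΣA = 31157.57 mm², ΣAx̄ = 3782193.05 mm³, ΣAȳ = 3427332.50 mm³.
x̄ = 3782193.05/31157.57 = 121.39 mm; ȳ = 3427332.50/31157.57 = 110.00 mm.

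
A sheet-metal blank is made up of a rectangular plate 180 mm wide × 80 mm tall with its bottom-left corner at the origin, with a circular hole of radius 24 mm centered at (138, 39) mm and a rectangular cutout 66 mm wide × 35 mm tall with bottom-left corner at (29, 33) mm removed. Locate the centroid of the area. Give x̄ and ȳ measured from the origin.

x̄ = 87.84 mm, ȳ = 37.82 mm

Part | A | x̄ᵢ | ȳᵢ | A·x̄ᵢ | A·ȳᵢ
plate | 14400.00 | 90.00 | 40.00 | 1296000.00 | 576000.00
hole 1 | -1809.56 | 138.00 | 39.00 | -249718.92 | -70572.74
hole 2 | -2310.00 | 62.00 | 50.50 | -143220.00 | -116655.00
Σ | 10280.44 |  |  | 903061.08 | 388772.26
x̄ = 903061.08 / 10280.44 = 87.84 mm
ȳ = 388772.26 / 10280.44 = 37.82 mm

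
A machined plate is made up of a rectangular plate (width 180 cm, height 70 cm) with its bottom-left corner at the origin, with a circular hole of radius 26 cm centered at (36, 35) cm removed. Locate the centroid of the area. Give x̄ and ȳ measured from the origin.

plate: A = 180 × 70 = 12600.00, centroid at (90.00, 35.00).
hole: A = −π·26² = -2123.72, centroid at (36.00, 35.00).
ΣA = 10476.28 cm²
ΣAx̄ = (12600.00)(90.00) + (-2123.72)(36.00) = 1057546.20 cm³
ΣAȳ = (12600.00)(35.00) + (-2123.72)(35.00) = 366669.92 cm³
x̄ = 1057546.20 / 10476.28 = 100.95 cm
ȳ = 366669.92 / 10476.28 = 35.00 cm

x̄ = 100.95 cm, ȳ = 35.00 cm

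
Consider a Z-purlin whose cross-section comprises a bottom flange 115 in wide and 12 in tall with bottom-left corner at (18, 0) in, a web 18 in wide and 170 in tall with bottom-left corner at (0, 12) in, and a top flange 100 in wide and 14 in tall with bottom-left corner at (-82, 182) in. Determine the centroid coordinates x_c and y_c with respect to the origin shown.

x_c = 14.89 in, y_c = 97.55 in

bottom flange: A = 115 × 12 = 1380.00, centroid at (75.50, 6.00).
web: A = 18 × 170 = 3060.00, centroid at (9.00, 97.00).
top flange: A = 100 × 14 = 1400.00, centroid at (-32.00, 189.00).
ΣA = 5840.00 in², ΣAx_c = 86930.00 in³, ΣAy_c = 569700.00 in³.
x_c = 86930.00/5840.00 = 14.89 in; y_c = 569700.00/5840.00 = 97.55 in.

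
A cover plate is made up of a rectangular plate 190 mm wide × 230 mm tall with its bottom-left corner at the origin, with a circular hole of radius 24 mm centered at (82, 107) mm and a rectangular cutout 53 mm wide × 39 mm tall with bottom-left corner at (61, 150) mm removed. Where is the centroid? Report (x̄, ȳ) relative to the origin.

x̄ = 95.98 mm, ȳ = 112.53 mm

plate: A = 190 × 230 = 43700.00, centroid at (95.00, 115.00).
hole 1: A = −π·24² = -1809.56, centroid at (82.00, 107.00).
hole 2: A = −(53 × 39) = -2067.00, centroid at (87.50, 169.50).
ΣA = 39823.44 mm², ΣAx̄ = 3822253.80 mm³, ΣAȳ = 4481520.86 mm³.
x̄ = 3822253.80/39823.44 = 95.98 mm; ȳ = 4481520.86/39823.44 = 112.53 mm.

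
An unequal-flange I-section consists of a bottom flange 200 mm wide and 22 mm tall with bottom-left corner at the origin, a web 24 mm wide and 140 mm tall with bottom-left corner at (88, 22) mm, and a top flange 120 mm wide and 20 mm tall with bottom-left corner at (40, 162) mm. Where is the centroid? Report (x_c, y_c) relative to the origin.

x_c = 100.00 mm, y_c = 75.82 mm

Part | A | x̄ᵢ | ȳᵢ | A·x̄ᵢ | A·ȳᵢ
bottom flange | 4400.00 | 100.00 | 11.00 | 440000.00 | 48400.00
web | 3360.00 | 100.00 | 92.00 | 336000.00 | 309120.00
top flange | 2400.00 | 100.00 | 172.00 | 240000.00 | 412800.00
Σ | 10160.00 |  |  | 1016000.00 | 770320.00
x_c = 1016000.00 / 10160.00 = 100.00 mm
y_c = 770320.00 / 10160.00 = 75.82 mm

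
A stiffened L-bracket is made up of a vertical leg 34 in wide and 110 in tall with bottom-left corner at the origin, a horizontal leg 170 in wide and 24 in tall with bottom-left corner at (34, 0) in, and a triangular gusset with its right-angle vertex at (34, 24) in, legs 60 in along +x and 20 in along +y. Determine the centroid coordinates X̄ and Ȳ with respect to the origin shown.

X̄ = 69.06 in, Ȳ = 32.43 in

vertical leg: A = 34 × 110 = 3740.00, centroid at (17.00, 55.00).
horizontal leg: A = 170 × 24 = 4080.00, centroid at (119.00, 12.00).
gusset: A = ½·60·20 = 600.00, centroid at (54.00, 30.67).
ΣA = 8420.00 in², ΣAX̄ = 581500.00 in³, ΣAȲ = 273060.00 in³.
X̄ = 581500.00/8420.00 = 69.06 in; Ȳ = 273060.00/8420.00 = 32.43 in.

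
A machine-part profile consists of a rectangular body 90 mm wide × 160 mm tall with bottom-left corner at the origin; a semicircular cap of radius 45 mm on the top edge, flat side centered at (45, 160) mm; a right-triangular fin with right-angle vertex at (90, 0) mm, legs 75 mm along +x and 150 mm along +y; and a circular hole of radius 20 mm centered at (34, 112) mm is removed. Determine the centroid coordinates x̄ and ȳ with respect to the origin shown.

Part | A | x̄ᵢ | ȳᵢ | A·x̄ᵢ | A·ȳᵢ
rectangular body | 14400.00 | 45.00 | 80.00 | 648000.00 | 1152000.00
semicircular top | 3180.86 | 45.00 | 179.10 | 143138.82 | 569688.01
triangular fin | 5625.00 | 115.00 | 50.00 | 646875.00 | 281250.00
hole | -1256.64 | 34.00 | 112.00 | -42725.66 | -140743.35
Σ | 21949.23 |  |  | 1395288.16 | 1862194.66
x̄ = 1395288.16 / 21949.23 = 63.57 mm
ȳ = 1862194.66 / 21949.23 = 84.84 mm

x̄ = 63.57 mm, ȳ = 84.84 mm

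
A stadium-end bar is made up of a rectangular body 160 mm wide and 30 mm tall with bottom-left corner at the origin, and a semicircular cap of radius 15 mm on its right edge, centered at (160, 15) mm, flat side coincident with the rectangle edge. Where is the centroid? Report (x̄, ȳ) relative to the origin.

x̄ = 85.92 mm, ȳ = 15.00 mm

Part | A | x̄ᵢ | ȳᵢ | A·x̄ᵢ | A·ȳᵢ
rectangular body | 4800.00 | 80.00 | 15.00 | 384000.00 | 72000.00
semicircular end | 353.43 | 166.37 | 15.00 | 58798.67 | 5301.44
Σ | 5153.43 |  |  | 442798.67 | 77301.44
x̄ = 442798.67 / 5153.43 = 85.92 mm
ȳ = 77301.44 / 5153.43 = 15.00 mm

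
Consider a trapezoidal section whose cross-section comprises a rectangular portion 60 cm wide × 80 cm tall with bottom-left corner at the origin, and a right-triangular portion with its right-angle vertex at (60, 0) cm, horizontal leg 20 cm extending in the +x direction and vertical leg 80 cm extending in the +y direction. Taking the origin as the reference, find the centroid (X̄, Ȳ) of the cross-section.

X̄ = 35.24 cm, Ȳ = 38.10 cm

Part | A | x̄ᵢ | ȳᵢ | A·x̄ᵢ | A·ȳᵢ
rectangular portion | 4800.00 | 30.00 | 40.00 | 144000.00 | 192000.00
triangular portion | 800.00 | 66.67 | 26.67 | 53333.33 | 21333.33
Σ | 5600.00 |  |  | 197333.33 | 213333.33
X̄ = 197333.33 / 5600.00 = 35.24 cm
Ȳ = 213333.33 / 5600.00 = 38.10 cm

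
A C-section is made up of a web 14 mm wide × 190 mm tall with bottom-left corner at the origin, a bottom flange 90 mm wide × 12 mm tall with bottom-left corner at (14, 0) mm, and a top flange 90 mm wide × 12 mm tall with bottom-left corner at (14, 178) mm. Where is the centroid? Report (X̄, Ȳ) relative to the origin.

X̄ = 30.30 mm, Ȳ = 95.00 mm

web: A = 14 × 190 = 2660.00, centroid at (7.00, 95.00).
bottom flange: A = 90 × 12 = 1080.00, centroid at (59.00, 6.00).
top flange: A = 90 × 12 = 1080.00, centroid at (59.00, 184.00).
ΣA = 4820.00 mm²
ΣAX̄ = (2660.00)(7.00) + (1080.00)(59.00) + (1080.00)(59.00) = 146060.00 mm³
ΣAȲ = (2660.00)(95.00) + (1080.00)(6.00) + (1080.00)(184.00) = 457900.00 mm³
X̄ = 146060.00 / 4820.00 = 30.30 mm
Ȳ = 457900.00 / 4820.00 = 95.00 mm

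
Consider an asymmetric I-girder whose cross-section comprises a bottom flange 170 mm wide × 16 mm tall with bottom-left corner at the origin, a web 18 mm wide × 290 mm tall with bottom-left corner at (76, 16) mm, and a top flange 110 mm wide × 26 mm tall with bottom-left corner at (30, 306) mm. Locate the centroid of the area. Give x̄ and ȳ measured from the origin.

x̄ = 85.00 mm, ȳ = 164.31 mm

bottom flange: A = 170 × 16 = 2720.00, centroid at (85.00, 8.00).
web: A = 18 × 290 = 5220.00, centroid at (85.00, 161.00).
top flange: A = 110 × 26 = 2860.00, centroid at (85.00, 319.00).
ΣA = 10800.00 mm²
ΣAx̄ = (2720.00)(85.00) + (5220.00)(85.00) + (2860.00)(85.00) = 918000.00 mm³
ΣAȳ = (2720.00)(8.00) + (5220.00)(161.00) + (2860.00)(319.00) = 1774520.00 mm³
x̄ = 918000.00 / 10800.00 = 85.00 mm
ȳ = 1774520.00 / 10800.00 = 164.31 mm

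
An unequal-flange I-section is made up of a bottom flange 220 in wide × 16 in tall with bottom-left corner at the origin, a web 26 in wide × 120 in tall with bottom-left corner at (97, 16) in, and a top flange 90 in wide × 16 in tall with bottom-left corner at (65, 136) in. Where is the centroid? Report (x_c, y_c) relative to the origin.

bottom flange: A = 220 × 16 = 3520.00, centroid at (110.00, 8.00).
web: A = 26 × 120 = 3120.00, centroid at (110.00, 76.00).
top flange: A = 90 × 16 = 1440.00, centroid at (110.00, 144.00).
ΣA = 8080.00 in², ΣAx_c = 888800.00 in³, ΣAy_c = 472640.00 in³.
x_c = 888800.00/8080.00 = 110.00 in; y_c = 472640.00/8080.00 = 58.50 in.

x_c = 110.00 in, y_c = 58.50 in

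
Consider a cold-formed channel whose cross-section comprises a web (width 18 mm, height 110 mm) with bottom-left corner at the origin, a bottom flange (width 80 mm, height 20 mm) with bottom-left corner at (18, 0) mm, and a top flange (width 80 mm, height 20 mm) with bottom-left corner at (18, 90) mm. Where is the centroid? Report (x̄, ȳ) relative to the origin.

web: A = 18 × 110 = 1980.00, centroid at (9.00, 55.00).
bottom flange: A = 80 × 20 = 1600.00, centroid at (58.00, 10.00).
top flange: A = 80 × 20 = 1600.00, centroid at (58.00, 100.00).
ΣA = 5180.00 mm²
ΣAx̄ = (1980.00)(9.00) + (1600.00)(58.00) + (1600.00)(58.00) = 203420.00 mm³
ΣAȳ = (1980.00)(55.00) + (1600.00)(10.00) + (1600.00)(100.00) = 284900.00 mm³
x̄ = 203420.00 / 5180.00 = 39.27 mm
ȳ = 284900.00 / 5180.00 = 55.00 mm

x̄ = 39.27 mm, ȳ = 55.00 mm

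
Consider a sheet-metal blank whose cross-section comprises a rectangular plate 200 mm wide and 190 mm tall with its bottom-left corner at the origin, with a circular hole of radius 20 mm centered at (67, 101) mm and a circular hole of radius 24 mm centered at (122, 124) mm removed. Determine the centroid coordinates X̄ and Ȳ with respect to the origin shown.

plate: A = 200 × 190 = 38000.00, centroid at (100.00, 95.00).
hole 1: A = −π·20² = -1256.64, centroid at (67.00, 101.00).
hole 2: A = −π·24² = -1809.56, centroid at (122.00, 124.00).
ΣA = 34933.81 mm², ΣAX̄ = 3495039.32 mm³, ΣAȲ = 3258694.54 mm³.
X̄ = 3495039.32/34933.81 = 100.05 mm; Ȳ = 3258694.54/34933.81 = 93.28 mm.

X̄ = 100.05 mm, Ȳ = 93.28 mm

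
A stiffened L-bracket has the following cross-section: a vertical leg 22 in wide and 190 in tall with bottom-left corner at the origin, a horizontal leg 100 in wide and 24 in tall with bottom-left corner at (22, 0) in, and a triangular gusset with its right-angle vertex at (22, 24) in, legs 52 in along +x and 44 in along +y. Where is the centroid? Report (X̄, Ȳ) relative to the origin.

vertical leg: A = 22 × 190 = 4180.00, centroid at (11.00, 95.00).
horizontal leg: A = 100 × 24 = 2400.00, centroid at (72.00, 12.00).
gusset: A = ½·52·44 = 1144.00, centroid at (39.33, 38.67).
ΣA = 7724.00 in²
ΣAX̄ = (4180.00)(11.00) + (2400.00)(72.00) + (1144.00)(39.33) = 263777.33 in³
ΣAȲ = (4180.00)(95.00) + (2400.00)(12.00) + (1144.00)(38.67) = 470134.67 in³
X̄ = 263777.33 / 7724.00 = 34.15 in
Ȳ = 470134.67 / 7724.00 = 60.87 in

X̄ = 34.15 in, Ȳ = 60.87 in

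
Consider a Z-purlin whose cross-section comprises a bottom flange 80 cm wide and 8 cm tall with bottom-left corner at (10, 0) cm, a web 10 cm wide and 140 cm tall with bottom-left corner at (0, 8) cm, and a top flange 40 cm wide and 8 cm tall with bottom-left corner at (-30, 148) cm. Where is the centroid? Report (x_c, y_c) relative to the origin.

x_c = 15.17 cm, y_c = 67.97 cm

bottom flange: A = 80 × 8 = 640.00, centroid at (50.00, 4.00).
web: A = 10 × 140 = 1400.00, centroid at (5.00, 78.00).
top flange: A = 40 × 8 = 320.00, centroid at (-10.00, 152.00).
ΣA = 2360.00 cm², ΣAx_c = 35800.00 cm³, ΣAy_c = 160400.00 cm³.
x_c = 35800.00/2360.00 = 15.17 cm; y_c = 160400.00/2360.00 = 67.97 cm.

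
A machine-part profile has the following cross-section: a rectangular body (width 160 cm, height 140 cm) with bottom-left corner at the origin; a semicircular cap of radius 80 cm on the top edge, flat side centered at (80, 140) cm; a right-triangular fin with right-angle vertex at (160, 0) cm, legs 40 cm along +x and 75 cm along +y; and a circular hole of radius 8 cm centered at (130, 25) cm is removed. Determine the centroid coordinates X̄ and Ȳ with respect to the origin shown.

rectangular body: A = 160 × 140 = 22400.00, centroid at (80.00, 70.00).
semicircular top: A = ½π·80² = 10053.10, centroid at (80.00, 173.95).
triangular fin: A = ½·40·75 = 1500.00, centroid at (173.33, 25.00).
hole: A = −π·8² = -201.06, centroid at (130.00, 25.00).
ΣA = 33752.03 cm²
ΣAX̄ = (22400.00)(80.00) + (10053.10)(80.00) + (1500.00)(173.33) + (-201.06)(130.00) = 2830109.67 cm³
ΣAȲ = (22400.00)(70.00) + (10053.10)(173.95) + (1500.00)(25.00) + (-201.06)(25.00) = 3349240.29 cm³
X̄ = 2830109.67 / 33752.03 = 83.85 cm
Ȳ = 3349240.29 / 33752.03 = 99.23 cm

X̄ = 83.85 cm, Ȳ = 99.23 cm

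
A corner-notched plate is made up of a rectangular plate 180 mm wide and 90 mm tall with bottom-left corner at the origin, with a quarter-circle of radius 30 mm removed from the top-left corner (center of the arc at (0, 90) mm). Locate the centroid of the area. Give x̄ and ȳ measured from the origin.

x̄ = 93.53 mm, ȳ = 43.53 mm

Part | A | x̄ᵢ | ȳᵢ | A·x̄ᵢ | A·ȳᵢ
plate | 16200.00 | 90.00 | 45.00 | 1458000.00 | 729000.00
removed quarter-circle | -706.86 | 12.73 | 77.27 | -9000.00 | -54617.25
Σ | 15493.14 |  |  | 1449000.00 | 674382.75
x̄ = 1449000.00 / 15493.14 = 93.53 mm
ȳ = 674382.75 / 15493.14 = 43.53 mm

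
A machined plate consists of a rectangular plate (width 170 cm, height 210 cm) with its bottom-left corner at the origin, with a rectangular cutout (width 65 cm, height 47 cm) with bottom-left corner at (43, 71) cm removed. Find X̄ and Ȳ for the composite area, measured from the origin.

X̄ = 85.89 cm, Ȳ = 105.98 cm

plate: A = 170 × 210 = 35700.00, centroid at (85.00, 105.00).
hole: A = −(65 × 47) = -3055.00, centroid at (75.50, 94.50).
ΣA = 32645.00 cm²
ΣAX̄ = (35700.00)(85.00) + (-3055.00)(75.50) = 2803847.50 cm³
ΣAȲ = (35700.00)(105.00) + (-3055.00)(94.50) = 3459802.50 cm³
X̄ = 2803847.50 / 32645.00 = 85.89 cm
Ȳ = 3459802.50 / 32645.00 = 105.98 cm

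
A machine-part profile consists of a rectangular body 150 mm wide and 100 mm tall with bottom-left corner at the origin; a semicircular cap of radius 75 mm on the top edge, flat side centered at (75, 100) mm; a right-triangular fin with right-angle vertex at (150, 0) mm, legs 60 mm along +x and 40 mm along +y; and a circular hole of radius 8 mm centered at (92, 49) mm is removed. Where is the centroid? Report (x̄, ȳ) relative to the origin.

x̄ = 79.45 mm, ȳ = 77.35 mm

rectangular body: A = 150 × 100 = 15000.00, centroid at (75.00, 50.00).
semicircular top: A = ½π·75² = 8835.73, centroid at (75.00, 131.83).
triangular fin: A = ½·60·40 = 1200.00, centroid at (170.00, 13.33).
hole: A = −π·8² = -201.06, centroid at (92.00, 49.00).
ΣA = 24834.67 mm², ΣAx̄ = 1973182.00 mm³, ΣAȳ = 1920970.90 mm³.
x̄ = 1973182.00/24834.67 = 79.45 mm; ȳ = 1920970.90/24834.67 = 77.35 mm.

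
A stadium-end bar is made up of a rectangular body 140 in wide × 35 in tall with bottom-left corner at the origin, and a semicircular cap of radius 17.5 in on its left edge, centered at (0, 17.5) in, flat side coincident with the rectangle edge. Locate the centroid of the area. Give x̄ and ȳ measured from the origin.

rectangular body: A = 140 × 35 = 4900.00, centroid at (70.00, 17.50).
semicircular end: A = ½π·17.5² = 481.06, centroid at (-7.43, 17.50).
ΣA = 5381.06 in², ΣAx̄ = 339427.08 in³, ΣAȳ = 94168.49 in³.
x̄ = 339427.08/5381.06 = 63.08 in; ȳ = 94168.49/5381.06 = 17.50 in.

x̄ = 63.08 in, ȳ = 17.50 in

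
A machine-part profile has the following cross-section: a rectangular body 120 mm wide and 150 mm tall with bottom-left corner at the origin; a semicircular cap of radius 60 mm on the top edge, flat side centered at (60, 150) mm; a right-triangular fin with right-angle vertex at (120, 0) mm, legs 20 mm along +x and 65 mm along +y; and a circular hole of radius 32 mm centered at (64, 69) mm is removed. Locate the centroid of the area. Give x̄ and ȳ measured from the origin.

x̄ = 61.44 mm, ȳ = 101.21 mm

rectangular body: A = 120 × 150 = 18000.00, centroid at (60.00, 75.00).
semicircular top: A = ½π·60² = 5654.87, centroid at (60.00, 175.46).
triangular fin: A = ½·20·65 = 650.00, centroid at (126.67, 21.67).
hole: A = −π·32² = -3216.99, centroid at (64.00, 69.00).
ΣA = 21087.88 mm², ΣAx̄ = 1295737.92 mm³, ΣAȳ = 2134340.98 mm³.
x̄ = 1295737.92/21087.88 = 61.44 mm; ȳ = 2134340.98/21087.88 = 101.21 mm.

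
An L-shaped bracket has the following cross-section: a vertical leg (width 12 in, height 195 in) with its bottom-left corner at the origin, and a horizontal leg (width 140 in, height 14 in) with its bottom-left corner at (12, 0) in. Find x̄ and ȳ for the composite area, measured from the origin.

x̄ = 40.64 in, ȳ = 56.25 in

vertical leg: A = 12 × 195 = 2340.00, centroid at (6.00, 97.50).
horizontal leg: A = 140 × 14 = 1960.00, centroid at (82.00, 7.00).
ΣA = 4300.00 in²
ΣAx̄ = (2340.00)(6.00) + (1960.00)(82.00) = 174760.00 in³
ΣAȳ = (2340.00)(97.50) + (1960.00)(7.00) = 241870.00 in³
x̄ = 174760.00 / 4300.00 = 40.64 in
ȳ = 241870.00 / 4300.00 = 56.25 in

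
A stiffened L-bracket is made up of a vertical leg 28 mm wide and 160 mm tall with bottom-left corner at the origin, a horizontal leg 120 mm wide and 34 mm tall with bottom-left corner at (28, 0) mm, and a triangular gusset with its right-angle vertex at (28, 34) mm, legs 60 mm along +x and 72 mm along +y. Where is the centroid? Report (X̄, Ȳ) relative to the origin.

X̄ = 49.01 mm, Ȳ = 51.59 mm

Part | A | x̄ᵢ | ȳᵢ | A·x̄ᵢ | A·ȳᵢ
vertical leg | 4480.00 | 14.00 | 80.00 | 62720.00 | 358400.00
horizontal leg | 4080.00 | 88.00 | 17.00 | 359040.00 | 69360.00
gusset | 2160.00 | 48.00 | 58.00 | 103680.00 | 125280.00
Σ | 10720.00 |  |  | 525440.00 | 553040.00
X̄ = 525440.00 / 10720.00 = 49.01 mm
Ȳ = 553040.00 / 10720.00 = 51.59 mm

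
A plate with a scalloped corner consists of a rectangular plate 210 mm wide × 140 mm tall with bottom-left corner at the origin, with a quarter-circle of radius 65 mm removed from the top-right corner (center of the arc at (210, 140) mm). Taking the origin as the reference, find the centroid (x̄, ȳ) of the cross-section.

Part | A | x̄ᵢ | ȳᵢ | A·x̄ᵢ | A·ȳᵢ
plate | 29400.00 | 105.00 | 70.00 | 3087000.00 | 2058000.00
removed quarter-circle | -3318.31 | 182.41 | 112.41 | -605302.85 | -373021.35
Σ | 26081.69 |  |  | 2481697.15 | 1684978.65
x̄ = 2481697.15 / 26081.69 = 95.15 mm
ȳ = 1684978.65 / 26081.69 = 64.60 mm

x̄ = 95.15 mm, ȳ = 64.60 mm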